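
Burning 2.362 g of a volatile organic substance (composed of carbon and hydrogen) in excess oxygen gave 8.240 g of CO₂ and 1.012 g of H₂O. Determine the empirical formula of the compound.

C5H3

mol C = 8.240 g CO₂ ÷ 44.009 g/mol = 0.18723 mol
mol H = 2 × 1.012 g H₂O ÷ 18.015 g/mol = 0.11235 mol
Divide by the smallest (0.11235 mol): C 1.667, H 1.000
Multiplying each by 3 gives whole numbers: C 5.00, H 3.00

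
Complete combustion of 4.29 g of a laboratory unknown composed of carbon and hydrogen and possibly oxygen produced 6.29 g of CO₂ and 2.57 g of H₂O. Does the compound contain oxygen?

mol C = 6.29 g CO₂ ÷ 44.009 g/mol = 0.1429 mol
mol H = 2 × 2.57 g H₂O ÷ 18.015 g/mol = 0.2853 mol
C and H account for only 2.004 g of the 4.29 g sample; the remaining 2.286 g must be oxygen.

yes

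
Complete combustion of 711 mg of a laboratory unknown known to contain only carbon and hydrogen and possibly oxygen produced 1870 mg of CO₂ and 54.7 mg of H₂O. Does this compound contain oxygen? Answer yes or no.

mol C = 1.87 g CO₂ ÷ 44.009 g/mol = 0.04249 mol
mol H = 2 × 0.0547 g H₂O ÷ 18.015 g/mol = 0.006073 mol
C and H account for only 0.5165 g of the 0.711 g sample; the remaining 0.1945 g must be oxygen.

yes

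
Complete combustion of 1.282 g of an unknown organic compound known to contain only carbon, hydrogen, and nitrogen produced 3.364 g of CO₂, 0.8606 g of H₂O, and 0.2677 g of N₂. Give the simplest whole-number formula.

C4H5N

mol C = 3.364 g CO₂ ÷ 44.009 g/mol = 0.076439 mol
mol H = 2 × 0.8606 g H₂O ÷ 18.015 g/mol = 0.095543 mol
mol N = 2 × 0.2677 g N₂ ÷ 28.014 g/mol = 0.019112 mol
Divide by the smallest (0.019112 mol): C 4.000, H 4.999, N 1.000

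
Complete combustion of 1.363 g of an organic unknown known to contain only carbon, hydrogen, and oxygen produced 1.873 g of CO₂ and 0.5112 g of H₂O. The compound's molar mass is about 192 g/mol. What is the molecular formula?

C6H8O7

mol C = 1.873 g CO₂ ÷ 44.009 g/mol = 0.042559 mol
mol H = 2 × 0.5112 g H₂O ÷ 18.015 g/mol = 0.056753 mol
mass O = 1.363 − (0.51118 + 0.057207) = 0.79461 g → mol O = 0.79461 ÷ 15.999 = 0.049666 mol
Divide by the smallest (0.042559 mol): C 1.000, H 1.333, O 1.167
Multiplying each by 6 gives whole numbers: C 6.00, H 8.00, O 7.00
Empirical formula: C6H8O7
Empirical-formula mass = 192.12 g/mol; 192 ÷ 192.12 ≈ 1, so the molecular formula is C6H8O7.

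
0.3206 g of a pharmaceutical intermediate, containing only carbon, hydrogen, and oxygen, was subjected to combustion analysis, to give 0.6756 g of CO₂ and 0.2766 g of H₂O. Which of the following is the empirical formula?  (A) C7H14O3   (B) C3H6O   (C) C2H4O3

mol C = 0.6756 g CO₂ ÷ 44.009 g/mol = 0.015351 mol
mol H = 2 × 0.2766 g H₂O ÷ 18.015 g/mol = 0.030708 mol
mass O = 0.3206 − (0.18439 + 0.030953) = 0.10526 g → mol O = 0.10526 ÷ 15.999 = 0.0065792 mol
Divide by the smallest (0.0065792 mol): C 2.333, H 4.667, O 1.000
Multiplying each by 3 gives whole numbers: C 7.00, H 14.00, O 3.00

(A) C7H14O3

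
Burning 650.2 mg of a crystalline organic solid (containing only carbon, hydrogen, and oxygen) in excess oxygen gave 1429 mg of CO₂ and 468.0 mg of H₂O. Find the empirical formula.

mol C = 1.429 g CO₂ ÷ 44.009 g/mol = 0.032471 mol
mol H = 2 × 0.4680 g H₂O ÷ 18.015 g/mol = 0.051957 mol
mass O = 0.6502 − (0.39000 + 0.052372) = 0.20782 g → mol O = 0.20782 ÷ 15.999 = 0.012990 mol
Divide by the smallest (0.012990 mol): C 2.500, H 4.000, O 1.000
Multiplying each by 2 gives whole numbers: C 5.00, H 8.00, O 2.00

C5H8O2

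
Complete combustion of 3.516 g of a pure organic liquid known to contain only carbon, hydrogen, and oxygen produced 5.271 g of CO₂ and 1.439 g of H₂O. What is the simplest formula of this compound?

C3H4O3

mol C = 5.271 g CO₂ ÷ 44.009 g/mol = 0.11977 mol
mol H = 2 × 1.439 g H₂O ÷ 18.015 g/mol = 0.15976 mol
mass O = 3.516 − (1.4386 + 0.16103) = 1.9164 g → mol O = 1.9164 ÷ 15.999 = 0.11978 mol
Divide by the smallest (0.11977 mol): C 1.000, H 1.334, O 1.000
Multiplying each by 3 gives whole numbers: C 3.00, H 4.00, O 3.00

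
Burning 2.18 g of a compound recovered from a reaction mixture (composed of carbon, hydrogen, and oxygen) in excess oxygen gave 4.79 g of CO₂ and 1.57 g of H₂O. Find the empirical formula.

C5H8O2

mol C = 4.79 g CO₂ ÷ 44.009 g/mol = 0.1088 mol
mol H = 2 × 1.57 g H₂O ÷ 18.015 g/mol = 0.1743 mol
mass O = 2.18 − (1.307 + 0.1757) = 0.6970 g → mol O = 0.6970 ÷ 15.999 = 0.04357 mol
Divide by the smallest (0.04357 mol): C 2.498, H 4.001, O 1.000
Multiplying each by 2 gives whole numbers: C 5.00, H 8.00, O 2.00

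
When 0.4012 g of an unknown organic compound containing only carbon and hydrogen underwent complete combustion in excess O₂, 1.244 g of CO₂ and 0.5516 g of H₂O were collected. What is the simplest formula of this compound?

C6H13

mol C = 1.244 g CO₂ ÷ 44.009 g/mol = 0.028267 mol
mol H = 2 × 0.5516 g H₂O ÷ 18.015 g/mol = 0.061238 mol
Divide by the smallest (0.028267 mol): C 1.000, H 2.166
Multiplying each by 6 gives whole numbers: C 6.00, H 13.00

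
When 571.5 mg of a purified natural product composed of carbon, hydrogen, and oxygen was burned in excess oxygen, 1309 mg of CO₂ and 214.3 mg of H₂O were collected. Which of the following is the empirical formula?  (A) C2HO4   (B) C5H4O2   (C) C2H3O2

(B) C5H4O2

mol C = 1.309 g CO₂ ÷ 44.009 g/mol = 0.029744 mol
mol H = 2 × 0.2143 g H₂O ÷ 18.015 g/mol = 0.023791 mol
mass O = 0.5715 − (0.35725 + 0.023982) = 0.19026 g → mol O = 0.19026 ÷ 15.999 = 0.011892 mol
Divide by the smallest (0.011892 mol): C 2.501, H 2.001, O 1.000
Multiplying each by 2 gives whole numbers: C 5.00, H 4.00, O 2.00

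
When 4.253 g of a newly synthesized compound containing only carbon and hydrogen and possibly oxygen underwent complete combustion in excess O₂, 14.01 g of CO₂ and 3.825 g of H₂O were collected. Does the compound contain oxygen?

mol C = 14.01 g CO₂ ÷ 44.009 g/mol = 0.31834 mol
mol H = 2 × 3.825 g H₂O ÷ 18.015 g/mol = 0.42465 mol
C and H together account for 4.2517 g — essentially the entire 4.253 g sample — so the compound contains no oxygen.

no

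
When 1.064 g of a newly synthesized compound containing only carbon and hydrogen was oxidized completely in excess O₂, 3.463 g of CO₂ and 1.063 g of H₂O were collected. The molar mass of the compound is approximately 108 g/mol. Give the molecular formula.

C8H12

mol C = 3.463 g CO₂ ÷ 44.009 g/mol = 0.078688 mol
mol H = 2 × 1.063 g H₂O ÷ 18.015 g/mol = 0.11801 mol
Divide by the smallest (0.078688 mol): C 1.000, H 1.500
Multiplying each by 2 gives whole numbers: C 2.00, H 3.00
Empirical formula: C2H3
Empirical-formula mass = 27.05 g/mol; 108 ÷ 27.05 ≈ 4, so the molecular formula is C8H12.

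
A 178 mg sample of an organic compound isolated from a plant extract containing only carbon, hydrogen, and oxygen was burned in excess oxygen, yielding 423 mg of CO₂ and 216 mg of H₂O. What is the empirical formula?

C4H10O

mol C = 0.423 g CO₂ ÷ 44.009 g/mol = 0.009612 mol
mol H = 2 × 0.216 g H₂O ÷ 18.015 g/mol = 0.02398 mol
mass O = 0.178 − (0.1154 + 0.02417) = 0.03838 g → mol O = 0.03838 ÷ 15.999 = 0.002399 mol
Divide by the smallest (0.002399 mol): C 4.006, H 9.996, O 1.000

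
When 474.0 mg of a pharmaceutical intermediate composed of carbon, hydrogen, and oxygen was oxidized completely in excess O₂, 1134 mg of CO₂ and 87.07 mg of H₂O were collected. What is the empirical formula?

mol C = 1.134 g CO₂ ÷ 44.009 g/mol = 0.025767 mol
mol H = 2 × 0.08707 g H₂O ÷ 18.015 g/mol = 0.0096664 mol
mass O = 0.4740 − (0.30949 + 0.0097437) = 0.15476 g → mol O = 0.15476 ÷ 15.999 = 0.0096733 mol
Divide by the smallest (0.0096664 mol): C 2.666, H 1.000, O 1.001
Multiplying each by 3 gives whole numbers: C 8.00, H 3.00, O 3.00

C8H3O3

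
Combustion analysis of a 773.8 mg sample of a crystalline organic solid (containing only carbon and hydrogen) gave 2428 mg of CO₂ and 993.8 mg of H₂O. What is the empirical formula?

mol C = 2.428 g CO₂ ÷ 44.009 g/mol = 0.055171 mol
mol H = 2 × 0.9938 g H₂O ÷ 18.015 g/mol = 0.11033 mol
Divide by the smallest (0.055171 mol): C 1.000, H 2.000

CH2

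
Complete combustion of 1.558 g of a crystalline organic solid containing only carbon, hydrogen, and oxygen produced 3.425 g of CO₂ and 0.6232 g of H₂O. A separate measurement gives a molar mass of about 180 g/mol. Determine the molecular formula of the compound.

mol C = 3.425 g CO₂ ÷ 44.009 g/mol = 0.077825 mol
mol H = 2 × 0.6232 g H₂O ÷ 18.015 g/mol = 0.069187 mol
mass O = 1.558 − (0.93476 + 0.069740) = 0.55350 g → mol O = 0.55350 ÷ 15.999 = 0.034596 mol
Divide by the smallest (0.034596 mol): C 2.250, H 2.000, O 1.000
Multiplying each by 4 gives whole numbers: C 9.00, H 8.00, O 4.00
Empirical formula: C9H8O4
Empirical-formula mass = 180.16 g/mol; 180 ÷ 180.16 ≈ 1, so the molecular formula is C9H8O4.

C9H8O4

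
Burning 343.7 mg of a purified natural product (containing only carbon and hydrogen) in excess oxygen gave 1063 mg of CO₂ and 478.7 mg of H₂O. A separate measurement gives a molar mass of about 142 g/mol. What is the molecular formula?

mol C = 1.063 g CO₂ ÷ 44.009 g/mol = 0.024154 mol
mol H = 2 × 0.4787 g H₂O ÷ 18.015 g/mol = 0.053145 mol
Divide by the smallest (0.024154 mol): C 1.000, H 2.200
Multiplying each by 5 gives whole numbers: C 5.00, H 11.00
Empirical formula: C5H11
Empirical-formula mass = 71.14 g/mol; 142 ÷ 71.14 ≈ 2, so the molecular formula is C10H22.

C10H22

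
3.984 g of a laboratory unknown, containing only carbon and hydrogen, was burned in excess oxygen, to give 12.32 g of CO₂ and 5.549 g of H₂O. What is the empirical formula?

C5H11

mol C = 12.32 g CO₂ ÷ 44.009 g/mol = 0.27994 mol
mol H = 2 × 5.549 g H₂O ÷ 18.015 g/mol = 0.61604 mol
Divide by the smallest (0.27994 mol): C 1.000, H 2.201
Multiplying each by 5 gives whole numbers: C 5.00, H 11.00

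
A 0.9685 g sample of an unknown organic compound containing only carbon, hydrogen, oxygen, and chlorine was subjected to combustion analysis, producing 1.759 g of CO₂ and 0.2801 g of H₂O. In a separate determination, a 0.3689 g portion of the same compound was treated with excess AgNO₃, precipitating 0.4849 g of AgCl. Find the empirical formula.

C9H7Cl2O2

mol C = 1.759 g CO₂ ÷ 44.009 g/mol = 0.039969 mol
mol H = 2 × 0.2801 g H₂O ÷ 18.015 g/mol = 0.031096 mol
From the AgCl data: mol Cl per gram of compound = (0.4849 ÷ 143.318) ÷ 0.3689 = 0.0091716 mol/g, so in the 0.9685 g combustion sample mol Cl = 0.0088826 mol
mass O = 0.9685 − (0.48007 + 0.031345 + 0.31489) = 0.14220 g → mol O = 0.14220 ÷ 15.999 = 0.0088878 mol
Divide by the smallest (0.0088826 mol): C 4.500, H 3.501, Cl 1.000, O 1.001
Multiplying each by 2 gives whole numbers: C 9.00, H 7.00, Cl 2.00, O 2.00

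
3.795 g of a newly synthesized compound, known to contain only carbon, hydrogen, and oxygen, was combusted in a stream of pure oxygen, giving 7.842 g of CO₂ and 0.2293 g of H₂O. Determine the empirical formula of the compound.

mol C = 7.842 g CO₂ ÷ 44.009 g/mol = 0.17819 mol
mol H = 2 × 0.2293 g H₂O ÷ 18.015 g/mol = 0.025457 mol
mass O = 3.795 − (2.1402 + 0.025660) = 1.6291 g → mol O = 1.6291 ÷ 15.999 = 0.10182 mol
Divide by the smallest (0.025457 mol): C 7.000, H 1.000, O 4.000

C7HO4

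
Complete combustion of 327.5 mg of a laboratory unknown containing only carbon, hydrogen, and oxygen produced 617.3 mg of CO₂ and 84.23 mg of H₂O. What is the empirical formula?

mol C = 0.6173 g CO₂ ÷ 44.009 g/mol = 0.014027 mol
mol H = 2 × 0.08423 g H₂O ÷ 18.015 g/mol = 0.0093511 mol
mass O = 0.3275 − (0.16847 + 0.0094259) = 0.14960 g → mol O = 0.14960 ÷ 15.999 = 0.0093506 mol
Divide by the smallest (0.0093506 mol): C 1.500, H 1.000, O 1.000
Multiplying each by 2 gives whole numbers: C 3.00, H 2.00, O 2.00

C3H2O2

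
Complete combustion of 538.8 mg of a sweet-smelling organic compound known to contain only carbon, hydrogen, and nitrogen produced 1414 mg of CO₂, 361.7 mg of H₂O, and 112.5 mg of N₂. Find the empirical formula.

mol C = 1.414 g CO₂ ÷ 44.009 g/mol = 0.032130 mol
mol H = 2 × 0.3617 g H₂O ÷ 18.015 g/mol = 0.040155 mol
mol N = 2 × 0.1125 g N₂ ÷ 28.014 g/mol = 0.0080317 mol
Divide by the smallest (0.0080317 mol): C 4.000, H 5.000, N 1.000

C4H5N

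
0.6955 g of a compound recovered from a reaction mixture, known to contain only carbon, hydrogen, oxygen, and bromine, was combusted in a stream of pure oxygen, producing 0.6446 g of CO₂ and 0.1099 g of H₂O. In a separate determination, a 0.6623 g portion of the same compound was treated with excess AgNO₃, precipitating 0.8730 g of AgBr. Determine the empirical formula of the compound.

C6H5Br2O3

mol C = 0.6446 g CO₂ ÷ 44.009 g/mol = 0.014647 mol
mol H = 2 × 0.1099 g H₂O ÷ 18.015 g/mol = 0.012201 mol
From the AgBr data: mol Br per gram of compound = (0.8730 ÷ 187.772) ÷ 0.6623 = 0.0070199 mol/g, so in the 0.6955 g combustion sample mol Br = 0.0048823 mol
mass O = 0.6955 − (0.17593 + 0.012299 + 0.39012) = 0.11716 g → mol O = 0.11716 ÷ 15.999 = 0.0073229 mol
Divide by the smallest (0.0048823 mol): C 3.000, H 2.499, Br 1.000, O 1.500
Multiplying each by 2 gives whole numbers: C 6.00, H 5.00, Br 2.00, O 3.00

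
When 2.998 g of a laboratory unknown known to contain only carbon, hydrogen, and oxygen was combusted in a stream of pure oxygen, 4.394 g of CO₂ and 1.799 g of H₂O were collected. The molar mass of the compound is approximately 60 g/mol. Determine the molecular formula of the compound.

C2H4O2

mol C = 4.394 g CO₂ ÷ 44.009 g/mol = 0.099843 mol
mol H = 2 × 1.799 g H₂O ÷ 18.015 g/mol = 0.19972 mol
mass O = 2.998 − (1.1992 + 0.20132) = 1.5975 g → mol O = 1.5975 ÷ 15.999 = 0.099848 mol
Divide by the smallest (0.099843 mol): C 1.000, H 2.000, O 1.000
Empirical formula: CH2O
Empirical-formula mass = 30.03 g/mol; 60 ÷ 30.03 ≈ 2, so the molecular formula is C2H4O2.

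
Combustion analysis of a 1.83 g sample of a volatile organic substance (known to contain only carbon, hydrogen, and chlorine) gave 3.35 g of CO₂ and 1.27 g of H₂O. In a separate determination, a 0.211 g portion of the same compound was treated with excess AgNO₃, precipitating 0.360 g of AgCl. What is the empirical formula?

C7H13Cl2

mol C = 3.35 g CO₂ ÷ 44.009 g/mol = 0.07612 mol
mol H = 2 × 1.27 g H₂O ÷ 18.015 g/mol = 0.1410 mol
From the AgCl data: mol Cl per gram of compound = (0.360 ÷ 143.318) ÷ 0.211 = 0.01190 mol/g, so in the 1.83 g combustion sample mol Cl = 0.02179 mol
Divide by the smallest (0.02179 mol): C 3.494, H 6.472, Cl 1.000
Multiplying each by 2 gives whole numbers: C 6.99, H 12.94, Cl 2.00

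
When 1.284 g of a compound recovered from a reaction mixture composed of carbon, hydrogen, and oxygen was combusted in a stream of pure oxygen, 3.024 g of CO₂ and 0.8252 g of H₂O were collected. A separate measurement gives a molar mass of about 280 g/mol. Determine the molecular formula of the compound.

mol C = 3.024 g CO₂ ÷ 44.009 g/mol = 0.068713 mol
mol H = 2 × 0.8252 g H₂O ÷ 18.015 g/mol = 0.091613 mol
mass O = 1.284 − (0.82531 + 0.092345) = 0.36634 g → mol O = 0.36634 ÷ 15.999 = 0.022898 mol
Divide by the smallest (0.022898 mol): C 3.001, H 4.001, O 1.000
Empirical formula: C3H4O
Empirical-formula mass = 56.06 g/mol; 280 ÷ 56.06 ≈ 5, so the molecular formula is C15H20O5.

C15H20O5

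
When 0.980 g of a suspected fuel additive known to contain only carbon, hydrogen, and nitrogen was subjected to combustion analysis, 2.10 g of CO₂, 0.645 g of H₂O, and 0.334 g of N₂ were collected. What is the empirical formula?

C2H3N

mol C = 2.10 g CO₂ ÷ 44.009 g/mol = 0.04772 mol
mol H = 2 × 0.645 g H₂O ÷ 18.015 g/mol = 0.07161 mol
mol N = 2 × 0.334 g N₂ ÷ 28.014 g/mol = 0.02385 mol
Divide by the smallest (0.02385 mol): C 2.001, H 3.003, N 1.000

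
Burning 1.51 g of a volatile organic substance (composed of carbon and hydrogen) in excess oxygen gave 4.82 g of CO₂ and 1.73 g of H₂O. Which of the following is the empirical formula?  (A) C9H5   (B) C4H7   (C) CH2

(B) C4H7

mol C = 4.82 g CO₂ ÷ 44.009 g/mol = 0.1095 mol
mol H = 2 × 1.73 g H₂O ÷ 18.015 g/mol = 0.1921 mol
Divide by the smallest (0.1095 mol): C 1.000, H 1.754
Multiplying each by 4 gives whole numbers: C 4.00, H 7.01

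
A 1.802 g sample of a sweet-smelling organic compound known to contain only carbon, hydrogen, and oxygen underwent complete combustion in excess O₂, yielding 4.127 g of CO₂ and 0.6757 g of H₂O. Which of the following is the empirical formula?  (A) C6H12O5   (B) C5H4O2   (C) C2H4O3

mol C = 4.127 g CO₂ ÷ 44.009 g/mol = 0.093776 mol
mol H = 2 × 0.6757 g H₂O ÷ 18.015 g/mol = 0.075015 mol
mass O = 1.802 − (1.1263 + 0.075615) = 0.60004 g → mol O = 0.60004 ÷ 15.999 = 0.037505 mol
Divide by the smallest (0.037505 mol): C 2.500, H 2.000, O 1.000
Multiplying each by 2 gives whole numbers: C 5.00, H 4.00, O 2.00

(B) C5H4O2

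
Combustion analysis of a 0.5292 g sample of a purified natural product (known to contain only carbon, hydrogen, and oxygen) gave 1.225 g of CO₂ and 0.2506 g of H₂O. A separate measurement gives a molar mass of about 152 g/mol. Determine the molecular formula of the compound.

C8H8O3

mol C = 1.225 g CO₂ ÷ 44.009 g/mol = 0.027835 mol
mol H = 2 × 0.2506 g H₂O ÷ 18.015 g/mol = 0.027821 mol
mass O = 0.5292 − (0.33433 + 0.028044) = 0.16683 g → mol O = 0.16683 ÷ 15.999 = 0.010427 mol
Divide by the smallest (0.010427 mol): C 2.669, H 2.668, O 1.000
Multiplying each by 3 gives whole numbers: C 8.01, H 8.00, O 3.00
Empirical formula: C8H8O3
Empirical-formula mass = 152.15 g/mol; 152 ÷ 152.15 ≈ 1, so the molecular formula is C8H8O3.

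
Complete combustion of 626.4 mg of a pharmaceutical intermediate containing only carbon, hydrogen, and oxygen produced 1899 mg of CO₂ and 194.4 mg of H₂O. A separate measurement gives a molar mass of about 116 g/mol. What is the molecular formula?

C8H4O

mol C = 1.899 g CO₂ ÷ 44.009 g/mol = 0.043150 mol
mol H = 2 × 0.1944 g H₂O ÷ 18.015 g/mol = 0.021582 mol
mass O = 0.6264 − (0.51828 + 0.021755) = 0.086367 g → mol O = 0.086367 ÷ 15.999 = 0.0053983 mol
Divide by the smallest (0.0053983 mol): C 7.993, H 3.998, O 1.000
Empirical formula: C8H4O
Empirical-formula mass = 116.12 g/mol; 116 ÷ 116.12 ≈ 1, so the molecular formula is C8H4O.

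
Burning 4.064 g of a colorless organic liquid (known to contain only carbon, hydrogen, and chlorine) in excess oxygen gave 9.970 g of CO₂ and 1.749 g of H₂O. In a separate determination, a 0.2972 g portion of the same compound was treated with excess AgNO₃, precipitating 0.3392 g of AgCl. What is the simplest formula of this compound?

C7H6Cl

mol C = 9.970 g CO₂ ÷ 44.009 g/mol = 0.22654 mol
mol H = 2 × 1.749 g H₂O ÷ 18.015 g/mol = 0.19417 mol
From the AgCl data: mol Cl per gram of compound = (0.3392 ÷ 143.318) ÷ 0.2972 = 0.0079635 mol/g, so in the 4.064 g combustion sample mol Cl = 0.032364 mol
Divide by the smallest (0.032364 mol): C 7.000, H 6.000, Cl 1.000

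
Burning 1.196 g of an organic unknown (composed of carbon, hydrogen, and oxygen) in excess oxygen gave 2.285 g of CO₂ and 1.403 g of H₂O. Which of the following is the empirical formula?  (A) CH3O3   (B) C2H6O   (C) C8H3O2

mol C = 2.285 g CO₂ ÷ 44.009 g/mol = 0.051921 mol
mol H = 2 × 1.403 g H₂O ÷ 18.015 g/mol = 0.15576 mol
mass O = 1.196 − (0.62363 + 0.15701) = 0.41537 g → mol O = 0.41537 ÷ 15.999 = 0.025962 mol
Divide by the smallest (0.025962 mol): C 2.000, H 5.999, O 1.000

(B) C2H6O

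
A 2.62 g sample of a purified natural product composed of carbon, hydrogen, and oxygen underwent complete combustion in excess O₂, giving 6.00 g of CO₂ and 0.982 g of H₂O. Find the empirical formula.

mol C = 6.00 g CO₂ ÷ 44.009 g/mol = 0.1363 mol
mol H = 2 × 0.982 g H₂O ÷ 18.015 g/mol = 0.1090 mol
mass O = 2.62 − (1.638 + 0.1099) = 0.8726 g → mol O = 0.8726 ÷ 15.999 = 0.05454 mol
Divide by the smallest (0.05454 mol): C 2.500, H 1.999, O 1.000
Multiplying each by 2 gives whole numbers: C 5.00, H 4.00, O 2.00

C5H4O2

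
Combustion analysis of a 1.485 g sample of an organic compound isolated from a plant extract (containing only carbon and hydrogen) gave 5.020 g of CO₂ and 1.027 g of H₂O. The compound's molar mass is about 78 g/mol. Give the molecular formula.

C6H6

mol C = 5.020 g CO₂ ÷ 44.009 g/mol = 0.11407 mol
mol H = 2 × 1.027 g H₂O ÷ 18.015 g/mol = 0.11402 mol
Divide by the smallest (0.11402 mol): C 1.000, H 1.000
Empirical formula: CH
Empirical-formula mass = 13.02 g/mol; 78 ÷ 13.02 ≈ 6, so the molecular formula is C6H6.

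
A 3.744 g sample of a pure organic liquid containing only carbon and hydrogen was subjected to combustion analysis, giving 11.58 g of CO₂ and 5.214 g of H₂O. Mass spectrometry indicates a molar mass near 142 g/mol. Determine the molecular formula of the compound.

C10H22

mol C = 11.58 g CO₂ ÷ 44.009 g/mol = 0.26313 mol
mol H = 2 × 5.214 g H₂O ÷ 18.015 g/mol = 0.57885 mol
Divide by the smallest (0.26313 mol): C 1.000, H 2.200
Multiplying each by 5 gives whole numbers: C 5.00, H 11.00
Empirical formula: C5H11
Empirical-formula mass = 71.14 g/mol; 142 ÷ 71.14 ≈ 2, so the molecular formula is C10H22.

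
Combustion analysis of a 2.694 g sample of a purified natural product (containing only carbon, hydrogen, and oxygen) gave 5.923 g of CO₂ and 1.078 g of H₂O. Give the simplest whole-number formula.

C9H8O4

mol C = 5.923 g CO₂ ÷ 44.009 g/mol = 0.13459 mol
mol H = 2 × 1.078 g H₂O ÷ 18.015 g/mol = 0.11968 mol
mass O = 2.694 − (1.6165 + 0.12064) = 0.95685 g → mol O = 0.95685 ÷ 15.999 = 0.059807 mol
Divide by the smallest (0.059807 mol): C 2.250, H 2.001, O 1.000
Multiplying each by 4 gives whole numbers: C 9.00, H 8.00, O 4.00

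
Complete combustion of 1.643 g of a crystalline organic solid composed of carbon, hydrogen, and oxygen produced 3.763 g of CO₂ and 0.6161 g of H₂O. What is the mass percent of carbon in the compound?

62.51%

mol C = 3.763 g CO₂ ÷ 44.009 g/mol = 0.085505 mol
mol H = 2 × 0.6161 g H₂O ÷ 18.015 g/mol = 0.068399 mol
mass O = 1.643 − (1.0270 + 0.068946) = 0.54705 g → mol O = 0.54705 ÷ 15.999 = 0.034193 mol
mass % C = 1.0270 g ÷ 1.643 g × 100%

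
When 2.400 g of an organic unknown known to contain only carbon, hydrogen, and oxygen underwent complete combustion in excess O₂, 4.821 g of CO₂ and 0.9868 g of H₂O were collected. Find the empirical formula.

mol C = 4.821 g CO₂ ÷ 44.009 g/mol = 0.10955 mol
mol H = 2 × 0.9868 g H₂O ÷ 18.015 g/mol = 0.10955 mol
mass O = 2.400 − (1.3158 + 0.11043) = 0.97382 g → mol O = 0.97382 ÷ 15.999 = 0.060867 mol
Divide by the smallest (0.060867 mol): C 1.800, H 1.800, O 1.000
Multiplying each by 5 gives whole numbers: C 9.00, H 9.00, O 5.00

C9H9O5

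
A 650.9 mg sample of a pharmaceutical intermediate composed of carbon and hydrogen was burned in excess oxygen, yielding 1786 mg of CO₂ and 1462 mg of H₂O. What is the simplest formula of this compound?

CH4

mol C = 1.786 g CO₂ ÷ 44.009 g/mol = 0.040583 mol
mol H = 2 × 1.462 g H₂O ÷ 18.015 g/mol = 0.16231 mol
Divide by the smallest (0.040583 mol): C 1.000, H 3.999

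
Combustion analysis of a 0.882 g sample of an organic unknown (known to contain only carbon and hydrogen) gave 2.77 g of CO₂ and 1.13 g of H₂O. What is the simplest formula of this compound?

CH2

mol C = 2.77 g CO₂ ÷ 44.009 g/mol = 0.06294 mol
mol H = 2 × 1.13 g H₂O ÷ 18.015 g/mol = 0.1255 mol
Divide by the smallest (0.06294 mol): C 1.000, H 1.993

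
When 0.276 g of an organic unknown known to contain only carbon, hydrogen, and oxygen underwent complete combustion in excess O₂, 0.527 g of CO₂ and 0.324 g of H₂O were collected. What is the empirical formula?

mol C = 0.527 g CO₂ ÷ 44.009 g/mol = 0.01197 mol
mol H = 2 × 0.324 g H₂O ÷ 18.015 g/mol = 0.03597 mol
mass O = 0.276 − (0.1438 + 0.03626) = 0.09591 g → mol O = 0.09591 ÷ 15.999 = 0.005995 mol
Divide by the smallest (0.005995 mol): C 1.997, H 6.000, O 1.000

C2H6O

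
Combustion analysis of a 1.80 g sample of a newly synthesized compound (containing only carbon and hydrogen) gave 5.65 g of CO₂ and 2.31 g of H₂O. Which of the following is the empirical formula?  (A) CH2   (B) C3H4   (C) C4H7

(A) CH2

mol C = 5.65 g CO₂ ÷ 44.009 g/mol = 0.1284 mol
mol H = 2 × 2.31 g H₂O ÷ 18.015 g/mol = 0.2565 mol
Divide by the smallest (0.1284 mol): C 1.000, H 1.998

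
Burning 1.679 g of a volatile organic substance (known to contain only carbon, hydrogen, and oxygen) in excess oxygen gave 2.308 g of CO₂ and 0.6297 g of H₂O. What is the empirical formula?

mol C = 2.308 g CO₂ ÷ 44.009 g/mol = 0.052444 mol
mol H = 2 × 0.6297 g H₂O ÷ 18.015 g/mol = 0.069908 mol
mass O = 1.679 − (0.62990 + 0.070468) = 0.97863 g → mol O = 0.97863 ÷ 15.999 = 0.061168 mol
Divide by the smallest (0.052444 mol): C 1.000, H 1.333, O 1.166
Multiplying each by 6 gives whole numbers: C 6.00, H 8.00, O 7.00

C6H8O7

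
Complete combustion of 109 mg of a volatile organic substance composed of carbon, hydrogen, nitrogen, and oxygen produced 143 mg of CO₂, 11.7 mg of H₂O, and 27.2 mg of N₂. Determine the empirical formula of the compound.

mol C = 0.143 g CO₂ ÷ 44.009 g/mol = 0.003249 mol
mol H = 2 × 0.0117 g H₂O ÷ 18.015 g/mol = 0.001299 mol
mol N = 2 × 0.0272 g N₂ ÷ 28.014 g/mol = 0.001942 mol
mass O = 0.109 − (0.03903 + 0.001309 + 0.02720) = 0.04146 g → mol O = 0.04146 ÷ 15.999 = 0.002592 mol
Divide by the smallest (0.001299 mol): C 2.502, H 1.000, N 1.495, O 1.995
Multiplying each by 2 gives whole numbers: C 5.00, H 2.00, N 2.99, O 3.99

C5H2N3O4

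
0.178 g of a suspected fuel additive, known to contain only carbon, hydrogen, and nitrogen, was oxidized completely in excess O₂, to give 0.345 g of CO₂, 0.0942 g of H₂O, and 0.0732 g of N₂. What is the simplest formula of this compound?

C3H4N2

mol C = 0.345 g CO₂ ÷ 44.009 g/mol = 0.007839 mol
mol H = 2 × 0.0942 g H₂O ÷ 18.015 g/mol = 0.01046 mol
mol N = 2 × 0.0732 g N₂ ÷ 28.014 g/mol = 0.005226 mol
Divide by the smallest (0.005226 mol): C 1.500, H 2.001, N 1.000
Multiplying each by 2 gives whole numbers: C 3.00, H 4.00, N 2.00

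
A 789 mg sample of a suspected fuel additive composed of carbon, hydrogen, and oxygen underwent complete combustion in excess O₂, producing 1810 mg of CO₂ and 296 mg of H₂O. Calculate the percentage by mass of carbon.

62.6%

mol C = 1.81 g CO₂ ÷ 44.009 g/mol = 0.04113 mol
mol H = 2 × 0.296 g H₂O ÷ 18.015 g/mol = 0.03286 mol
mass O = 0.789 − (0.4940 + 0.03312) = 0.2619 g → mol O = 0.2619 ÷ 15.999 = 0.01637 mol
mass % C = 0.4940 g ÷ 0.789 g × 100%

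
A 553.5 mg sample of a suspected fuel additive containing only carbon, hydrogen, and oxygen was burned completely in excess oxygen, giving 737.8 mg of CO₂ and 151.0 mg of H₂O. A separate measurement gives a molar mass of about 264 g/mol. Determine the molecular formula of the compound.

mol C = 0.7378 g CO₂ ÷ 44.009 g/mol = 0.016765 mol
mol H = 2 × 0.1510 g H₂O ÷ 18.015 g/mol = 0.016764 mol
mass O = 0.5535 − (0.20136 + 0.016898) = 0.33524 g → mol O = 0.33524 ÷ 15.999 = 0.020954 mol
Divide by the smallest (0.016764 mol): C 1.000, H 1.000, O 1.250
Multiplying each by 4 gives whole numbers: C 4.00, H 4.00, O 5.00
Empirical formula: C4H4O5
Empirical-formula mass = 132.07 g/mol; 264 ÷ 132.07 ≈ 2, so the molecular formula is C8H8O10.

C8H8O10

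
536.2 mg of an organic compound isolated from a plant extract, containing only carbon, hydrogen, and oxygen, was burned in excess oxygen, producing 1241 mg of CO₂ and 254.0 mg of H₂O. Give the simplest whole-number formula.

C8H8O3

mol C = 1.241 g CO₂ ÷ 44.009 g/mol = 0.028199 mol
mol H = 2 × 0.2540 g H₂O ÷ 18.015 g/mol = 0.028199 mol
mass O = 0.5362 − (0.33870 + 0.028424) = 0.16908 g → mol O = 0.16908 ÷ 15.999 = 0.010568 mol
Divide by the smallest (0.010568 mol): C 2.668, H 2.668, O 1.000
Multiplying each by 3 gives whole numbers: C 8.00, H 8.00, O 3.00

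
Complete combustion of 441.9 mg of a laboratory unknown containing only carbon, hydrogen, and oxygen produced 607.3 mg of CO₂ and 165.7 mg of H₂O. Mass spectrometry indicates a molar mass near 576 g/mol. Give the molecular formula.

C18H24O21

mol C = 0.6073 g CO₂ ÷ 44.009 g/mol = 0.013799 mol
mol H = 2 × 0.1657 g H₂O ÷ 18.015 g/mol = 0.018396 mol
mass O = 0.4419 − (0.16575 + 0.018543) = 0.25761 g → mol O = 0.25761 ÷ 15.999 = 0.016102 mol
Divide by the smallest (0.013799 mol): C 1.000, H 1.333, O 1.167
Multiplying each by 6 gives whole numbers: C 6.00, H 8.00, O 7.00
Empirical formula: C6H8O7
Empirical-formula mass = 192.12 g/mol; 576 ÷ 192.12 ≈ 3, so the molecular formula is C18H24O21.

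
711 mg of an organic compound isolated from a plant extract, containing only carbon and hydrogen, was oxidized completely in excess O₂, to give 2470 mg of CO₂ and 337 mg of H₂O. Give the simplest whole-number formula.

mol C = 2.47 g CO₂ ÷ 44.009 g/mol = 0.05612 mol
mol H = 2 × 0.337 g H₂O ÷ 18.015 g/mol = 0.03741 mol
Divide by the smallest (0.03741 mol): C 1.500, H 1.000
Multiplying each by 2 gives whole numbers: C 3.00, H 2.00

C3H2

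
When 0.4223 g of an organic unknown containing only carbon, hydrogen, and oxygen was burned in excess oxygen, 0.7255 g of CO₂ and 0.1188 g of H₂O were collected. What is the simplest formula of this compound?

mol C = 0.7255 g CO₂ ÷ 44.009 g/mol = 0.016485 mol
mol H = 2 × 0.1188 g H₂O ÷ 18.015 g/mol = 0.013189 mol
mass O = 0.4223 − (0.19800 + 0.013295) = 0.21100 g → mol O = 0.21100 ÷ 15.999 = 0.013188 mol
Divide by the smallest (0.013188 mol): C 1.250, H 1.000, O 1.000
Multiplying each by 4 gives whole numbers: C 5.00, H 4.00, O 4.00

C5H4O4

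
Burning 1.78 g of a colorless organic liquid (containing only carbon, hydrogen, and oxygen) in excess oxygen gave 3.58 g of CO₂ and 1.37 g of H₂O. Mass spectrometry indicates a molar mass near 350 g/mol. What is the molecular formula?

C16H30O8

mol C = 3.58 g CO₂ ÷ 44.009 g/mol = 0.08135 mol
mol H = 2 × 1.37 g H₂O ÷ 18.015 g/mol = 0.1521 mol
mass O = 1.78 − (0.9771 + 0.1533) = 0.6496 g → mol O = 0.6496 ÷ 15.999 = 0.04060 mol
Divide by the smallest (0.04060 mol): C 2.003, H 3.746, O 1.000
Multiplying each by 4 gives whole numbers: C 8.01, H 14.98, O 4.00
Empirical formula: C8H15O4
Empirical-formula mass = 175.20 g/mol; 350 ÷ 175.20 ≈ 2, so the molecular formula is C16H30O8.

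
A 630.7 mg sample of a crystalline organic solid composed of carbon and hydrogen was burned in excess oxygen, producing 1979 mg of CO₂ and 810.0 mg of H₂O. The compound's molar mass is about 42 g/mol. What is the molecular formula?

mol C = 1.979 g CO₂ ÷ 44.009 g/mol = 0.044968 mol
mol H = 2 × 0.8100 g H₂O ÷ 18.015 g/mol = 0.089925 mol
Divide by the smallest (0.044968 mol): C 1.000, H 2.000
Empirical formula: CH2
Empirical-formula mass = 14.03 g/mol; 42 ÷ 14.03 ≈ 3, so the molecular formula is C3H6.

C3H6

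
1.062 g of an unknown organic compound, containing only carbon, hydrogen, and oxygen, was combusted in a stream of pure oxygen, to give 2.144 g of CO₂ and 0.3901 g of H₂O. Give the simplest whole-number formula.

mol C = 2.144 g CO₂ ÷ 44.009 g/mol = 0.048717 mol
mol H = 2 × 0.3901 g H₂O ÷ 18.015 g/mol = 0.043308 mol
mass O = 1.062 − (0.58514 + 0.043655) = 0.43320 g → mol O = 0.43320 ÷ 15.999 = 0.027077 mol
Divide by the smallest (0.027077 mol): C 1.799, H 1.599, O 1.000
Multiplying each by 5 gives whole numbers: C 9.00, H 8.00, O 5.00

C9H8O5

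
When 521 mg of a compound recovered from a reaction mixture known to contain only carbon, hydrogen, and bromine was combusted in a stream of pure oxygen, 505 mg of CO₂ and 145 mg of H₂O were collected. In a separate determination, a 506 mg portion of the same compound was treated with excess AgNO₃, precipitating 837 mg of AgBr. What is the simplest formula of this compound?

mol C = 0.505 g CO₂ ÷ 44.009 g/mol = 0.01147 mol
mol H = 2 × 0.145 g H₂O ÷ 18.015 g/mol = 0.01610 mol
From the AgBr data: mol Br per gram of compound = (0.837 ÷ 187.772) ÷ 0.506 = 0.008809 mol/g, so in the 0.521 g combustion sample mol Br = 0.004590 mol
Divide by the smallest (0.004590 mol): C 2.500, H 3.507, Br 1.000
Multiplying each by 2 gives whole numbers: C 5.00, H 7.01, Br 2.00

C5H7Br2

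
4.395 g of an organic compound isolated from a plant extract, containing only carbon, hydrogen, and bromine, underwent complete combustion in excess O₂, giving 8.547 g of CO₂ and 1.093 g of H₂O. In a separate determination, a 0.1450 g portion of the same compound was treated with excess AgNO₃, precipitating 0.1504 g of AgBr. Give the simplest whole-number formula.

mol C = 8.547 g CO₂ ÷ 44.009 g/mol = 0.19421 mol
mol H = 2 × 1.093 g H₂O ÷ 18.015 g/mol = 0.12134 mol
From the AgBr data: mol Br per gram of compound = (0.1504 ÷ 187.772) ÷ 0.1450 = 0.0055239 mol/g, so in the 4.395 g combustion sample mol Br = 0.024278 mol
Divide by the smallest (0.024278 mol): C 8.000, H 4.998, Br 1.000

C8H5Br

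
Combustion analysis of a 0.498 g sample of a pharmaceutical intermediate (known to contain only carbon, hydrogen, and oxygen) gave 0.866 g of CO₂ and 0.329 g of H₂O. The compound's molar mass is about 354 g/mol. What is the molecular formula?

mol C = 0.866 g CO₂ ÷ 44.009 g/mol = 0.01968 mol
mol H = 2 × 0.329 g H₂O ÷ 18.015 g/mol = 0.03653 mol
mass O = 0.498 − (0.2363 + 0.03682) = 0.2248 g → mol O = 0.2248 ÷ 15.999 = 0.01405 mol
Divide by the smallest (0.01405 mol): C 1.400, H 2.599, O 1.000
Multiplying each by 5 gives whole numbers: C 7.00, H 13.00, O 5.00
Empirical formula: C7H13O5
Empirical-formula mass = 177.18 g/mol; 354 ÷ 177.18 ≈ 2, so the molecular formula is C14H26O10.

C14H26O10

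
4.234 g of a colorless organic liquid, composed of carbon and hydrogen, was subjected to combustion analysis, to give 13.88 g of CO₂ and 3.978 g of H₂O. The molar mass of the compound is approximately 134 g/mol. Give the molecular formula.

mol C = 13.88 g CO₂ ÷ 44.009 g/mol = 0.31539 mol
mol H = 2 × 3.978 g H₂O ÷ 18.015 g/mol = 0.44163 mol
Divide by the smallest (0.31539 mol): C 1.000, H 1.400
Multiplying each by 5 gives whole numbers: C 5.00, H 7.00
Empirical formula: C5H7
Empirical-formula mass = 67.11 g/mol; 134 ÷ 67.11 ≈ 2, so the molecular formula is C10H14.

C10H14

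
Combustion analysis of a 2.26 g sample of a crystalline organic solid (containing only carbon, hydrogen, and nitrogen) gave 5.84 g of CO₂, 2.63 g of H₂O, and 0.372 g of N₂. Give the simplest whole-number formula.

C5H11N

mol C = 5.84 g CO₂ ÷ 44.009 g/mol = 0.1327 mol
mol H = 2 × 2.63 g H₂O ÷ 18.015 g/mol = 0.2920 mol
mol N = 2 × 0.372 g N₂ ÷ 28.014 g/mol = 0.02656 mol
Divide by the smallest (0.02656 mol): C 4.997, H 10.994, N 1.000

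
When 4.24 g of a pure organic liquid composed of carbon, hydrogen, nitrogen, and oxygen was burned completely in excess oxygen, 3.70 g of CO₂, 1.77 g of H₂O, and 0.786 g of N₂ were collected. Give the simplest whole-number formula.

mol C = 3.70 g CO₂ ÷ 44.009 g/mol = 0.08407 mol
mol H = 2 × 1.77 g H₂O ÷ 18.015 g/mol = 0.1965 mol
mol N = 2 × 0.786 g N₂ ÷ 28.014 g/mol = 0.05611 mol
mass O = 4.24 − (1.010 + 0.1981 + 0.7860) = 2.246 g → mol O = 2.246 ÷ 15.999 = 0.1404 mol
Divide by the smallest (0.05611 mol): C 1.498, H 3.502, N 1.000, O 2.502
Multiplying each by 2 gives whole numbers: C 3.00, H 7.00, N 2.00, O 5.00

C3H7N2O5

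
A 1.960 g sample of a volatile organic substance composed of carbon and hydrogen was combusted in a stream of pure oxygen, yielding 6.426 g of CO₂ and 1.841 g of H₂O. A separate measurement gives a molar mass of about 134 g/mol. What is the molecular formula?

mol C = 6.426 g CO₂ ÷ 44.009 g/mol = 0.14602 mol
mol H = 2 × 1.841 g H₂O ÷ 18.015 g/mol = 0.20439 mol
Divide by the smallest (0.14602 mol): C 1.000, H 1.400
Multiplying each by 5 gives whole numbers: C 5.00, H 7.00
Empirical formula: C5H7
Empirical-formula mass = 67.11 g/mol; 134 ÷ 67.11 ≈ 2, so the molecular formula is C10H14.

C10H14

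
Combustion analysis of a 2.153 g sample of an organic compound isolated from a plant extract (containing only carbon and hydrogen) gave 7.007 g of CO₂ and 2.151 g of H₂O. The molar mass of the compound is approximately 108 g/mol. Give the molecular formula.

C8H12

mol C = 7.007 g CO₂ ÷ 44.009 g/mol = 0.15922 mol
mol H = 2 × 2.151 g H₂O ÷ 18.015 g/mol = 0.23880 mol
Divide by the smallest (0.15922 mol): C 1.000, H 1.500
Multiplying each by 2 gives whole numbers: C 2.00, H 3.00
Empirical formula: C2H3
Empirical-formula mass = 27.05 g/mol; 108 ÷ 27.05 ≈ 4, so the molecular formula is C8H12.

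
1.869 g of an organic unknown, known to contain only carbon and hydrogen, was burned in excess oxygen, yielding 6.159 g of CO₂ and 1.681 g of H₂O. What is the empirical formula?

C3H4

mol C = 6.159 g CO₂ ÷ 44.009 g/mol = 0.13995 mol
mol H = 2 × 1.681 g H₂O ÷ 18.015 g/mol = 0.18662 mol
Divide by the smallest (0.13995 mol): C 1.000, H 1.334
Multiplying each by 3 gives whole numbers: C 3.00, H 4.00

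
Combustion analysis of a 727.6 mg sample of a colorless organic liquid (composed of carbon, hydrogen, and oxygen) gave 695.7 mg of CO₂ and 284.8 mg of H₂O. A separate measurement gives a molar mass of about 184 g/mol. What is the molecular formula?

mol C = 0.6957 g CO₂ ÷ 44.009 g/mol = 0.015808 mol
mol H = 2 × 0.2848 g H₂O ÷ 18.015 g/mol = 0.031618 mol
mass O = 0.7276 − (0.18987 + 0.031871) = 0.50586 g → mol O = 0.50586 ÷ 15.999 = 0.031618 mol
Divide by the smallest (0.015808 mol): C 1.000, H 2.000, O 2.000
Empirical formula: CH2O2
Empirical-formula mass = 46.02 g/mol; 184 ÷ 46.02 ≈ 4, so the molecular formula is C4H8O8.

C4H8O8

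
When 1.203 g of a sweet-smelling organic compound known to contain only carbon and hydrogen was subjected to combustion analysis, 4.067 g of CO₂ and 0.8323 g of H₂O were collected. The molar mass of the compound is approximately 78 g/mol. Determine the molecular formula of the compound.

mol C = 4.067 g CO₂ ÷ 44.009 g/mol = 0.092413 mol
mol H = 2 × 0.8323 g H₂O ÷ 18.015 g/mol = 0.092401 mol
Divide by the smallest (0.092401 mol): C 1.000, H 1.000
Empirical formula: CH
Empirical-formula mass = 13.02 g/mol; 78 ÷ 13.02 ≈ 6, so the molecular formula is C6H6.

C6H6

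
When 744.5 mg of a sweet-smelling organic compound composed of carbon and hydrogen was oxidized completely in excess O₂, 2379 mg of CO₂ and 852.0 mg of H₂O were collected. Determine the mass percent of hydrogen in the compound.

mol C = 2.379 g CO₂ ÷ 44.009 g/mol = 0.054057 mol
mol H = 2 × 0.8520 g H₂O ÷ 18.015 g/mol = 0.094588 mol
mass % H = 0.095345 g ÷ 0.7445 g × 100%

12.81%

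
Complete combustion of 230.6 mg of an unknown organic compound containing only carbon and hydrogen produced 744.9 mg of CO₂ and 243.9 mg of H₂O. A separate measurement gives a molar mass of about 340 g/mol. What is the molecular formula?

C25H40

mol C = 0.7449 g CO₂ ÷ 44.009 g/mol = 0.016926 mol
mol H = 2 × 0.2439 g H₂O ÷ 18.015 g/mol = 0.027077 mol
Divide by the smallest (0.016926 mol): C 1.000, H 1.600
Multiplying each by 5 gives whole numbers: C 5.00, H 8.00
Empirical formula: C5H8
Empirical-formula mass = 68.12 g/mol; 340 ÷ 68.12 ≈ 5, so the molecular formula is C25H40.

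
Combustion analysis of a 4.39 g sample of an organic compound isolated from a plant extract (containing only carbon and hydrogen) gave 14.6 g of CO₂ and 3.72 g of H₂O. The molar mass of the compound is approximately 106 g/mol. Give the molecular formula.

mol C = 14.6 g CO₂ ÷ 44.009 g/mol = 0.3318 mol
mol H = 2 × 3.72 g H₂O ÷ 18.015 g/mol = 0.4130 mol
Divide by the smallest (0.3318 mol): C 1.000, H 1.245
Multiplying each by 4 gives whole numbers: C 4.00, H 4.98
Empirical formula: C4H5
Empirical-formula mass = 53.08 g/mol; 106 ÷ 53.08 ≈ 2, so the molecular formula is C8H10.

C8H10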